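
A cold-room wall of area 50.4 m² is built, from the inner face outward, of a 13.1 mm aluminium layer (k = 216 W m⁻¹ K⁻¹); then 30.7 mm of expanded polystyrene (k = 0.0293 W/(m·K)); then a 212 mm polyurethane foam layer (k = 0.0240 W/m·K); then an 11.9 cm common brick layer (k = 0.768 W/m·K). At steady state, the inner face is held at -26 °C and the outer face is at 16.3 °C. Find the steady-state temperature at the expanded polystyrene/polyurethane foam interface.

Treat each layer as a resistance in series:
  R_aluminium = L/(kA) = 0.0131/(216·50.4) = 1.203×10^-6 K/W
  R_expanded polystyrene = L/(kA) = 0.0307/(0.0293·50.4) = 0.02079 K/W
  R_polyurethane foam = L/(kA) = 0.212/(0.0240·50.4) = 0.1753 K/W
  R_common brick = L/(kA) = 0.119/(0.768·50.4) = 0.003074 K/W
ΣR = 1.203×10^-6 + 0.02079 + 0.1753 + 0.003074 = 0.1992 K/W
Q = ΔT/ΣR = (-26 °C − 16.3 °C)/0.1992 = -212.3 W
From the inner boundary to the expanded polystyrene/polyurethane foam interface, ΣR_partial = 0.02079 K/W.
T_interface = T_in − Q·ΣR_partial = -26 °C − (-212.3)(0.02079) = -21.6 °C

T = -21.6 °C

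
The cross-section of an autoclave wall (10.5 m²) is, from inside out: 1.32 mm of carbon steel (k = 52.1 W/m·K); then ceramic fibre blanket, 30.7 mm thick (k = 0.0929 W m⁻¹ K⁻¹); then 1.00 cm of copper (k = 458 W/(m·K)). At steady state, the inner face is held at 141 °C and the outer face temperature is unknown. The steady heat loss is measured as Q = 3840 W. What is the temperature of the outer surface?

T_out = 20.1 °C

Sum the resistances:
  R_carbon steel = L/(kA) = 0.00132/(52.1·10.5) = 2.413×10^-6 K/W
  R_ceramic fibre blanket = L/(kA) = 0.0307/(0.0929·10.5) = 0.03147 K/W
  R_copper = L/(kA) = 0.0100/(458·10.5) = 2.079×10^-6 K/W
ΣR = 0.03148 K/W
ΔT = Q·ΣR = 3840 × 0.03148 = 120.9 K
Heat flows outward, so T_out = T_in − ΔT = 141 − 120.9 = 20.1 °C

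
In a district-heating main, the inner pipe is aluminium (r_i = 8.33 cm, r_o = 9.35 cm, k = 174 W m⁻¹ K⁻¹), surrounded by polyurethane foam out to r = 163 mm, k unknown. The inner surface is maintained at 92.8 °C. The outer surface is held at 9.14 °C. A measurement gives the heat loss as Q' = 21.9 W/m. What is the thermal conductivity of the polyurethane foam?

k = 0.0232 W/m·K

ΣR = ΔT/Q' = |92.8 − 9.14|/21.9 = 3.820 m·K/W
Known resistances:
  R'_aluminium = ln(0.0935/0.0833)/(2πk) = 0.1155/(2π·174) = 1.057×10^-4 m·K/W
R_polyurethane foam = ΣR − ΣR_known = 3.820 − 1.057×10^-4 = 3.820 m·K/W
ln(r₂/r₁)/(2πk) = 3.820 ⇒ k = 0.5558/(2π·3.820) = 0.0232 W/m·K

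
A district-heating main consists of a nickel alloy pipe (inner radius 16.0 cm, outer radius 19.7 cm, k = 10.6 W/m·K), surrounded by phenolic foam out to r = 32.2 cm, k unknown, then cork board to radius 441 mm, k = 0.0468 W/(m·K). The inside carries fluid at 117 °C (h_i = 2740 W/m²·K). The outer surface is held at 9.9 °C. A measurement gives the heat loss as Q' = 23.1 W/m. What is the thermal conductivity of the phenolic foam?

ΣR = ΔT/Q' = |117 − 9.9|/23.1 = 4.636 m·K/W
Known resistances:
  R'_conv,in = 1/(2πr h) = 1/(2π·0.160·2740) = 3.630×10^-4 m·K/W
  R'_nickel alloy = ln(0.197/0.160)/(2πk) = 0.2080/(2π·10.6) = 0.003123 m·K/W
  R'_cork board = ln(0.441/0.322)/(2πk) = 0.3145/(2π·0.0468) = 1.070 m·K/W
R_phenolic foam = ΣR − ΣR_known = 4.636 − 1.073 = 3.563 m·K/W
ln(r₂/r₁)/(2πk) = 3.563 ⇒ k = 0.4913/(2π·3.563) = 0.0219 W/m·K

k = 0.0219 W/m·K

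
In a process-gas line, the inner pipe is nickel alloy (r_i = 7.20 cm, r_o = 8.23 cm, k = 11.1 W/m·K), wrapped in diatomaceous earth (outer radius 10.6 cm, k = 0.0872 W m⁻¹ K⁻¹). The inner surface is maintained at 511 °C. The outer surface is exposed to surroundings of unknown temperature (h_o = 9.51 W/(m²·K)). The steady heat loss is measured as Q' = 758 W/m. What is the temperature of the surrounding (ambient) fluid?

Sum the resistances:
  R'_nickel alloy = ln(0.0823/0.0720)/(2πk) = 0.1337/(2π·11.1) = 0.001917 m·K/W
  R'_diatomaceous earth = ln(0.106/0.0823)/(2πk) = 0.2531/(2π·0.0872) = 0.4619 m·K/W
  R'_conv,out = 1/(2πr h) = 1/(2π·0.106·9.51) = 0.1579 m·K/W
ΣR = 0.6217 m·K/W
ΔT = Q'·ΣR = 758 × 0.6217 = 471.2 K
Heat flows outward, so T_out = T_in − ΔT = 511 − 471.2 = 39.8 °C

T_out = 39.8 °C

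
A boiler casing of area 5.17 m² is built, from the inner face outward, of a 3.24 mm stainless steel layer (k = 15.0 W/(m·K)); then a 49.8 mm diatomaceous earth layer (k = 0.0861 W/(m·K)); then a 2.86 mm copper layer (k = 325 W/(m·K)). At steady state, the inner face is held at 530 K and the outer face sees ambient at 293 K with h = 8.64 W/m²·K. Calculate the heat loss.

Q = 1760 W

Resistance network (inner→outer):
  R_stainless steel = L/(kA) = 0.00324/(15.0·5.17) = 4.178×10^-5 K/W
  R_diatomaceous earth = L/(kA) = 0.0498/(0.0861·5.17) = 0.1119 K/W
  R_copper = L/(kA) = 0.00286/(325·5.17) = 1.702×10^-6 K/W
  R_conv,out = 1/(hA) = 1/(8.64·5.17) = 0.02239 K/W
ΣR = 4.178×10^-5 + 0.1119 + 1.702×10^-6 + 0.02239 = 0.1343 K/W
Q = ΔT/ΣR = (530 K − 293 K)/0.1343 = 1760 W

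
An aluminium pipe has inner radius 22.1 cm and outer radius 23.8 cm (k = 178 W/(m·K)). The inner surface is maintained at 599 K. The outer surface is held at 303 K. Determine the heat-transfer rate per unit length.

Q' = 2πk·ΔT/ln(r₂/r₁) = 2π × 178 × 296 / ln(0.238/0.221) = 4.47×10^6 W/m

Q' = 4.47×10^6 W/m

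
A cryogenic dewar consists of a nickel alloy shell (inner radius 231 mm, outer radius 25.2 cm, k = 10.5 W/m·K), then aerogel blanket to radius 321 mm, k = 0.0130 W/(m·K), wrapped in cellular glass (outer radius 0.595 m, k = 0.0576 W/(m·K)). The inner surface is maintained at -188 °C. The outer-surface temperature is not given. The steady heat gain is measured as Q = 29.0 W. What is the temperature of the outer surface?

T_out = 21.0 °C

Series resistances:
  R_nickel alloy = (1/0.231 − 1/0.252)/(4πk) = 0.3608/(4π·10.5) = 0.002734 K/W
  R_aerogel blanket = (1/0.252 − 1/0.321)/(4πk) = 0.8530/(4π·0.0130) = 5.221 K/W
  R_cellular glass = (1/0.321 − 1/0.595)/(4πk) = 1.435/(4π·0.0576) = 1.982 K/W
ΣR = 7.206 K/W
ΔT = Q·ΣR = 29.0 × 7.206 = 209.0 K
Heat flows inward, so T_out = T_in + ΔT = -188 + 209.0 = 21.0 °C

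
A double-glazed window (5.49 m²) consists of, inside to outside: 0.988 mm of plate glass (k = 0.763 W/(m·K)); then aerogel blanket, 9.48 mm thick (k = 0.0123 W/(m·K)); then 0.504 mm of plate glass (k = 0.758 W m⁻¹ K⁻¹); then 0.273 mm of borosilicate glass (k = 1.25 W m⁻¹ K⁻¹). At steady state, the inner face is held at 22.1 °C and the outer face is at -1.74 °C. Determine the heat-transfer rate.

Q = 169 W

Resistance network (inner→outer):
  R_plate glass = L/(kA) = 9.88×10^-4/(0.763·5.49) = 2.359×10^-4 K/W
  R_aerogel blanket = L/(kA) = 0.00948/(0.0123·5.49) = 0.1404 K/W
  R_plate glass = L/(kA) = 5.04×10^-4/(0.758·5.49) = 1.211×10^-4 K/W
  R_borosilicate glass = L/(kA) = 2.73×10^-4/(1.25·5.49) = 3.978×10^-5 K/W
ΣR = 2.359×10^-4 + 0.1404 + 1.211×10^-4 + 3.978×10^-5 = 0.1408 K/W
Q = ΔT/ΣR = (22.1 °C − -1.74 °C)/0.1408 = 169 W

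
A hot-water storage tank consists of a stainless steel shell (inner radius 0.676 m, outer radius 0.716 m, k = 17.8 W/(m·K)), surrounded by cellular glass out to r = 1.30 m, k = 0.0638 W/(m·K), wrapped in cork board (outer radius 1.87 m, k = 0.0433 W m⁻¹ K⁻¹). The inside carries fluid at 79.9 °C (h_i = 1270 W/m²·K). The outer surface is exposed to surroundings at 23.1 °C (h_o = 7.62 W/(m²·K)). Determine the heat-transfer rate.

Q = 46.7 W

Treat each layer as a resistance in series:
  R_conv,in = 1/(4πr²h) = 1/(4π·0.676²·1270) = 1.371×10^-4 K/W
  R_stainless steel = (1/0.676 − 1/0.716)/(4πk) = 0.08264/(4π·17.8) = 3.695×10^-4 K/W
  R_cellular glass = (1/0.716 − 1/1.30)/(4πk) = 0.6274/(4π·0.0638) = 0.7826 K/W
  R_cork board = (1/1.30 − 1/1.87)/(4πk) = 0.2345/(4π·0.0433) = 0.4309 K/W
  R_conv,out = 1/(4πr²h) = 1/(4π·1.87²·7.62) = 0.002986 K/W
ΣR = 1.371×10^-4 + 3.695×10^-4 + 0.7826 + 0.4309 + 0.002986 = 1.217 K/W
Q = ΔT/ΣR = (79.9 °C − 23.1 °C)/1.217 = 46.7 W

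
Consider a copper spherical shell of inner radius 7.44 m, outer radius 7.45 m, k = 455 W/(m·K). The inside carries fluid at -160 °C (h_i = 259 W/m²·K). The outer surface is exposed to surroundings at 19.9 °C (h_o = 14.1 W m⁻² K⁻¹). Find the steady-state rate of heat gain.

Q = 1680 kW

Treat each layer as a resistance in series:
  R_conv,in = 1/(4πr²h) = 1/(4π·7.44²·259) = 5.551×10^-6 K/W
  R_copper = (1/7.44 − 1/7.45)/(4πk) = 1.804×10^-4/(4π·455) = 3.155×10^-8 K/W
  R_conv,out = 1/(4πr²h) = 1/(4π·7.45²·14.1) = 1.017×10^-4 K/W
ΣR = 5.551×10^-6 + 3.155×10^-8 + 1.017×10^-4 = 1.073×10^-4 K/W
Q = ΔT/ΣR = (-160 °C − 19.9 °C)/1.073×10^-4 = -1.68×10^6 W
(Negative Q ⇒ heat flows inward; heat gain = 1.68×10^6 W.)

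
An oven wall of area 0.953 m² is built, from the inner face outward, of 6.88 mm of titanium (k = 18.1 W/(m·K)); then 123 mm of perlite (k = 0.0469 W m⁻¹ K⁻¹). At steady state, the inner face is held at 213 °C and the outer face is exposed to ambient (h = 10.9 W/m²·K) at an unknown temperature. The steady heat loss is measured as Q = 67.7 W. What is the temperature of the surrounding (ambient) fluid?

Sum the resistances:
  R_titanium = L/(kA) = 0.00688/(18.1·0.953) = 3.989×10^-4 K/W
  R_perlite = L/(kA) = 0.123/(0.0469·0.953) = 2.752 K/W
  R_conv,out = 1/(hA) = 1/(10.9·0.953) = 0.09627 K/W
ΣR = 2.849 K/W
ΔT = Q·ΣR = 67.7 × 2.849 = 192.9 K
Heat flows outward, so T_out = T_in − ΔT = 213 − 192.9 = 20.1 °C

T_out = 20.1 °C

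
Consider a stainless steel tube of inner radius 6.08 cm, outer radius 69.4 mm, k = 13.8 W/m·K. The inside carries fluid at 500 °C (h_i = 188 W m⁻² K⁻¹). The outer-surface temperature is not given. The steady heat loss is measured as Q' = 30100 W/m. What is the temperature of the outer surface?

Sum the resistances:
  R'_conv,in = 1/(2πr h) = 1/(2π·0.0608·188) = 0.01392 m·K/W
  R'_stainless steel = ln(0.0694/0.0608)/(2πk) = 0.1323/(2π·13.8) = 0.001526 m·K/W
ΣR = 0.01545 m·K/W
ΔT = Q'·ΣR = 30100 × 0.01545 = 465.0 K
Heat flows outward, so T_out = T_in − ΔT = 500 − 465.0 = 35.0 °C

T_out = 35.0 °C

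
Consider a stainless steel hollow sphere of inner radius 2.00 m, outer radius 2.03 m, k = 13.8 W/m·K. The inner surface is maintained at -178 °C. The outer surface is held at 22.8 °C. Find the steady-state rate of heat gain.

Q = 4πk·ΔT/(1/r₁ − 1/r₂) = 4π × 13.8 × 200.8 / (1/2.00 − 1/2.03) = 4.71×10^6 W

Q = 4710 kW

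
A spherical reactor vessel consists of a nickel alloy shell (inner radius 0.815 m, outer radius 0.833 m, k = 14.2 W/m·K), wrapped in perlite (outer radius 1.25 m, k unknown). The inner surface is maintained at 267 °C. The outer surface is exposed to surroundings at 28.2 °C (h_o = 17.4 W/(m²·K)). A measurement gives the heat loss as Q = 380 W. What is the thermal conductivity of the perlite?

ΣR = ΔT/Q = |267 − 28.2|/380 = 0.6284 K/W
Known resistances:
  R_nickel alloy = (1/0.815 − 1/0.833)/(4πk) = 0.02651/(4π·14.2) = 1.486×10^-4 K/W
  R_conv,out = 1/(4πr²h) = 1/(4π·1.25²·17.4) = 0.002927 K/W
R_perlite = ΣR − ΣR_known = 0.6284 − 0.003076 = 0.6253 K/W
(1/r₁−1/r₂)/(4πk) = 0.6253 ⇒ k = 0.4005/(4π·0.6253) = 0.0510 W/m·K

k = 0.0510 W/m·K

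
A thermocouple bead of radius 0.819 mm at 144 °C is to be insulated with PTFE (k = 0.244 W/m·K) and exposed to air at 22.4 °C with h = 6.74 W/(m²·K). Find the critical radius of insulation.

r_cr = 7.24 cm

For a sphere, r_cr = 2k_ins/h = 2·0.244/6.74 = 0.0724 m = 7.24 cm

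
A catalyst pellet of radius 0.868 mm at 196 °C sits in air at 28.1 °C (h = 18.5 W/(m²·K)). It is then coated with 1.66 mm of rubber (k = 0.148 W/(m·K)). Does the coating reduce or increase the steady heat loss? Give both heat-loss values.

increases: 0.0294 → 0.155 W

Critical radius for a sphere: r_cr = 2k/h = 0.0160 m = 1.60 cm.
Outer radius after coating: r₂ = 8.68×10^-4 + 0.00166 = 0.002528 m.
Since r₁ < r_cr and r₂ ≤ r_cr, the coating moves toward the maximum at r_cr — heat loss rises.
Bare: R = 1/(4πr₁²h) = 5709 K/W; Q = 167.9/5709 = 0.0294 W.
Coated: R = R_cond + R_conv = 1080 K/W; Q = 167.9/1080 = 0.155 W.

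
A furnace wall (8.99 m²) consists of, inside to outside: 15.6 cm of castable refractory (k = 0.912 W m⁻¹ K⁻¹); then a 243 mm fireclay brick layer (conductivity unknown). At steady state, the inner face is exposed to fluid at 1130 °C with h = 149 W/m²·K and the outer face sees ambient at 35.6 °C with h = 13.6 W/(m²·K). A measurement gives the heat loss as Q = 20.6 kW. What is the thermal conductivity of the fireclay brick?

k = 1.07 W/m·K

ΣR = ΔT/Q = |1130 − 35.6|/20600 = 0.05313 K/W
Known resistances:
  R_conv,in = 1/(hA) = 1/(149·8.99) = 7.465×10^-4 K/W
  R_castable refractory = L/(kA) = 0.156/(0.912·8.99) = 0.01903 K/W
  R_conv,out = 1/(hA) = 1/(13.6·8.99) = 0.008179 K/W
R_fireclay brick = ΣR − ΣR_known = 0.05313 − 0.02796 = 0.02517 K/W
L/(kA) = 0.02517 ⇒ k = 0.243/(0.02517·8.99) = 1.07 W/m·K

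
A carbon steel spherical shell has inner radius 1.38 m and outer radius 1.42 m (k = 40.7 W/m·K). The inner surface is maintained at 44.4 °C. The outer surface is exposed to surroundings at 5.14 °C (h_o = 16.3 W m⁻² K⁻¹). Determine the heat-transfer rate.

Q = 16000 W

Resistance network (inner→outer):
  R_carbon steel = (1/1.38 − 1/1.42)/(4πk) = 0.02041/(4π·40.7) = 3.991×10^-5 K/W
  R_conv,out = 1/(4πr²h) = 1/(4π·1.42²·16.3) = 0.002421 K/W
ΣR = 3.991×10^-5 + 0.002421 = 0.002461 K/W
Q = ΔT/ΣR = (44.4 °C − 5.14 °C)/0.002461 = 16000 W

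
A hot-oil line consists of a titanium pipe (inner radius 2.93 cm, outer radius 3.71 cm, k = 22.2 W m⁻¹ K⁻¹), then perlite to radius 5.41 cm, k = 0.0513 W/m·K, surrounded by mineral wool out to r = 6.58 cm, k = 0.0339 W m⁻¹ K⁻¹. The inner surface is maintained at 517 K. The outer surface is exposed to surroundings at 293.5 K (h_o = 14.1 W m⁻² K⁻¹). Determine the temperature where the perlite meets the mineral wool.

T = 401 K

Series thermal resistances, inner to outer:
  R'_titanium = ln(0.0371/0.0293)/(2πk) = 0.2360/(2π·22.2) = 0.001692 m·K/W
  R'_perlite = ln(0.0541/0.0371)/(2πk) = 0.3772/(2π·0.0513) = 1.170 m·K/W
  R'_mineral wool = ln(0.0658/0.0541)/(2πk) = 0.1958/(2π·0.0339) = 0.9192 m·K/W
  R'_conv,out = 1/(2πr h) = 1/(2π·0.0658·14.1) = 0.1715 m·K/W
ΣR = 0.001692 + 1.170 + 0.9192 + 0.1715 = 2.262 m·K/W
Q' = ΔT/ΣR = (517 K − 293.5 K)/2.262 = 98.81 W/m
From the inner boundary to the perlite/mineral wool interface, ΣR_partial = 1.172 m·K/W.
T_interface = T_in − Q'·ΣR_partial = 517 K − (98.81)(1.172) = 401 K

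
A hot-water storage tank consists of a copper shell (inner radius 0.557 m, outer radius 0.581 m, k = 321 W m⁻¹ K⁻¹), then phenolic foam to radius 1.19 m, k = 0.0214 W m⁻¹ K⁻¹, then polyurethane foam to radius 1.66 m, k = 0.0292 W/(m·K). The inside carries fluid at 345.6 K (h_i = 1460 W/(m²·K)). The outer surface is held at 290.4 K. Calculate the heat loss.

Resistance network (inner→outer):
  R_conv,in = 1/(4πr²h) = 1/(4π·0.557²·1460) = 1.757×10^-4 K/W
  R_copper = (1/0.557 − 1/0.581)/(4πk) = 0.07416/(4π·321) = 1.839×10^-5 K/W
  R_phenolic foam = (1/0.581 − 1/1.19)/(4πk) = 0.8808/(4π·0.0214) = 3.275 K/W
  R_polyurethane foam = (1/1.19 − 1/1.66)/(4πk) = 0.2379/(4π·0.0292) = 0.6484 K/W
ΣR = 1.757×10^-4 + 1.839×10^-5 + 3.275 + 0.6484 = 3.924 K/W
Q = ΔT/ΣR = (345.6 K − 290.4 K)/3.924 = 14.1 W

Q = 14.1 W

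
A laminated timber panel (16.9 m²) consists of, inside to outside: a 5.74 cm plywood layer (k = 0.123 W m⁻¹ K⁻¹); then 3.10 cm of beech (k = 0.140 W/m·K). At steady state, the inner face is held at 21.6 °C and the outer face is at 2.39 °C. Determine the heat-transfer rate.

Treat each layer as a resistance in series:
  R_plywood = L/(kA) = 0.0574/(0.123·16.9) = 0.02761 K/W
  R_beech = L/(kA) = 0.0310/(0.140·16.9) = 0.01310 K/W
ΣR = 0.02761 + 0.01310 = 0.04071 K/W
Q = ΔT/ΣR = (21.6 °C − 2.39 °C)/0.04071 = 472 W

Q = 472 W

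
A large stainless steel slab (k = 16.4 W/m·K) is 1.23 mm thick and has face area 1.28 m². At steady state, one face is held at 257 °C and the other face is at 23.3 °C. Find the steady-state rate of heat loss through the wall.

Q = kA·ΔT/L = 16.4 × 1.28 × |257 °C − 23.3 °C| / 0.00123 = 3.99×10^6 W

Q = 3.99×10^6 W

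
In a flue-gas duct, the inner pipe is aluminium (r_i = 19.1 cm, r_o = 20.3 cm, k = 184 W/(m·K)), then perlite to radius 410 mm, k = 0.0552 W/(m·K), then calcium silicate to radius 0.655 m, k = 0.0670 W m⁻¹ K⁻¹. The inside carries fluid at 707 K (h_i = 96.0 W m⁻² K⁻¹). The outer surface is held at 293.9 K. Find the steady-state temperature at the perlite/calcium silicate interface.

T = 440 K

Resistance network (inner→outer):
  R'_conv,in = 1/(2πr h) = 1/(2π·0.191·96.0) = 0.008680 m·K/W
  R'_aluminium = ln(0.203/0.191)/(2πk) = 0.06093/(2π·184) = 5.270×10^-5 m·K/W
  R'_perlite = ln(0.410/0.203)/(2πk) = 0.7030/(2π·0.0552) = 2.027 m·K/W
  R'_calcium silicate = ln(0.655/0.410)/(2πk) = 0.4685/(2π·0.0670) = 1.113 m·K/W
ΣR = 0.008680 + 5.270×10^-5 + 2.027 + 1.113 = 3.149 m·K/W
Q' = ΔT/ΣR = (707 K − 293.9 K)/3.149 = 131.2 W/m
From the inner boundary to the perlite/calcium silicate interface, ΣR_partial = 2.036 m·K/W.
T_interface = T_in − Q'·ΣR_partial = 707 K − (131.2)(2.036) = 440 K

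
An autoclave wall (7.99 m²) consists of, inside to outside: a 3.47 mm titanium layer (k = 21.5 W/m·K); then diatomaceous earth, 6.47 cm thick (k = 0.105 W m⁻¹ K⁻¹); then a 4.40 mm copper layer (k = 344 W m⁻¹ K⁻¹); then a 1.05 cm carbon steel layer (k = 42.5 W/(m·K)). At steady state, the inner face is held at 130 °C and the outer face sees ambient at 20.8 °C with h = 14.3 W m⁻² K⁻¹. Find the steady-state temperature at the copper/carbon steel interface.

T = 32.0 °C

Series thermal resistances, inner to outer:
  R_titanium = L/(kA) = 0.00347/(21.5·7.99) = 2.020×10^-5 K/W
  R_diatomaceous earth = L/(kA) = 0.0647/(0.105·7.99) = 0.07712 K/W
  R_copper = L/(kA) = 0.00440/(344·7.99) = 1.601×10^-6 K/W
  R_carbon steel = L/(kA) = 0.0105/(42.5·7.99) = 3.092×10^-5 K/W
  R_conv,out = 1/(hA) = 1/(14.3·7.99) = 0.008752 K/W
ΣR = 2.020×10^-5 + 0.07712 + 1.601×10^-6 + 3.092×10^-5 + 0.008752 = 0.08592 K/W
Q = ΔT/ΣR = (130 °C − 20.8 °C)/0.08592 = 1271 W
From the inner boundary to the copper/carbon steel interface, ΣR_partial = 0.07714 K/W.
T_interface = T_in − Q·ΣR_partial = 130 °C − (1271)(0.07714) = 32.0 °C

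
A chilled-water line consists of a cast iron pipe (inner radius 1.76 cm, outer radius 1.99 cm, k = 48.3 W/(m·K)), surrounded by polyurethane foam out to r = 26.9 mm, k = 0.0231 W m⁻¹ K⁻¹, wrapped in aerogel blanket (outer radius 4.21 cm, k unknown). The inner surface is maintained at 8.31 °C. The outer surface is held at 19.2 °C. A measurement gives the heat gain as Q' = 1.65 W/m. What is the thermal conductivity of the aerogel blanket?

ΣR = ΔT/Q' = |8.31 − 19.2|/1.65 = 6.600 m·K/W
Known resistances:
  R'_cast iron = ln(0.0199/0.0176)/(2πk) = 0.1228/(2π·48.3) = 4.047×10^-4 m·K/W
  R'_polyurethane foam = ln(0.0269/0.0199)/(2πk) = 0.3014/(2π·0.0231) = 2.077 m·K/W
R_aerogel blanket = ΣR − ΣR_known = 6.600 − 2.077 = 4.523 m·K/W
ln(r₂/r₁)/(2πk) = 4.523 ⇒ k = 0.4479/(2π·4.523) = 0.0158 W/m·K

k = 0.0158 W/m·K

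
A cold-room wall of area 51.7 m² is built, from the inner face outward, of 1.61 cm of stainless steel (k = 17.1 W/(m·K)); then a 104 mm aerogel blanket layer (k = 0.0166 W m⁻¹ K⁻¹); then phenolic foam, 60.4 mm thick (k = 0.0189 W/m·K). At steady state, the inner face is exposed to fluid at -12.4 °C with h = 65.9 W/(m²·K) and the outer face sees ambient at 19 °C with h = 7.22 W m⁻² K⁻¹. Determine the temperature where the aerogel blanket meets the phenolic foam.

T = 8.11 °C

Series thermal resistances, inner to outer:
  R_conv,in = 1/(hA) = 1/(65.9·51.7) = 2.935×10^-4 K/W
  R_stainless steel = L/(kA) = 0.0161/(17.1·51.7) = 1.821×10^-5 K/W
  R_aerogel blanket = L/(kA) = 0.104/(0.0166·51.7) = 0.1212 K/W
  R_phenolic foam = L/(kA) = 0.0604/(0.0189·51.7) = 0.06181 K/W
  R_conv,out = 1/(hA) = 1/(7.22·51.7) = 0.002679 K/W
ΣR = 2.935×10^-4 + 1.821×10^-5 + 0.1212 + 0.06181 + 0.002679 = 0.1860 K/W
Q = ΔT/ΣR = (-12.4 °C − 19 °C)/0.1860 = -168.8 W
From the inner boundary to the aerogel blanket/phenolic foam interface, ΣR_partial = 0.1215 K/W.
T_interface = T_in − Q·ΣR_partial = -12.4 °C − (-168.8)(0.1215) = 8.11 °C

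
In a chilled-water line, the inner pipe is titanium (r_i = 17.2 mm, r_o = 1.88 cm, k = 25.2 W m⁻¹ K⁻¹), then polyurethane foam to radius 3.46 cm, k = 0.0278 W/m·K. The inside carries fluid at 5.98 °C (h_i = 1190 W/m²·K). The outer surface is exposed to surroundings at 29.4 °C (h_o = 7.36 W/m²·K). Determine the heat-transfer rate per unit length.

Q' = 5.68 W/m

Treat each layer as a resistance in series:
  R'_conv,in = 1/(2πr h) = 1/(2π·0.0172·1190) = 0.007776 m·K/W
  R'_titanium = ln(0.0188/0.0172)/(2πk) = 0.08895/(2π·25.2) = 5.618×10^-4 m·K/W
  R'_polyurethane foam = ln(0.0346/0.0188)/(2πk) = 0.6100/(2π·0.0278) = 3.492 m·K/W
  R'_conv,out = 1/(2πr h) = 1/(2π·0.0346·7.36) = 0.6250 m·K/W
ΣR = 0.007776 + 5.618×10^-4 + 3.492 + 0.6250 = 4.125 m·K/W
Q' = ΔT/ΣR = (5.98 °C − 29.4 °C)/4.125 = -5.68 W/m
(Negative Q' ⇒ heat flows inward; heat gain = 5.68 W/m.)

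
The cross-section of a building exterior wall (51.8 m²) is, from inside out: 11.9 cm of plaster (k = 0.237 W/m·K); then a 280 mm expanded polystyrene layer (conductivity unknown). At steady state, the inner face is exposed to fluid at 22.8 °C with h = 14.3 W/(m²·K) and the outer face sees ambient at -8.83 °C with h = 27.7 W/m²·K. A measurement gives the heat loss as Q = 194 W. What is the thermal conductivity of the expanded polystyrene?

k = 0.0357 W/m·K

ΣR = ΔT/Q = |22.8 − -8.83|/194 = 0.1630 K/W
Known resistances:
  R_conv,in = 1/(hA) = 1/(14.3·51.8) = 0.001350 K/W
  R_plaster = L/(kA) = 0.119/(0.237·51.8) = 0.009693 K/W
  R_conv,out = 1/(hA) = 1/(27.7·51.8) = 6.969×10^-4 K/W
R_expanded polystyrene = ΣR − ΣR_known = 0.1630 − 0.01174 = 0.1513 K/W
L/(kA) = 0.1513 ⇒ k = 0.280/(0.1513·51.8) = 0.0357 W/m·K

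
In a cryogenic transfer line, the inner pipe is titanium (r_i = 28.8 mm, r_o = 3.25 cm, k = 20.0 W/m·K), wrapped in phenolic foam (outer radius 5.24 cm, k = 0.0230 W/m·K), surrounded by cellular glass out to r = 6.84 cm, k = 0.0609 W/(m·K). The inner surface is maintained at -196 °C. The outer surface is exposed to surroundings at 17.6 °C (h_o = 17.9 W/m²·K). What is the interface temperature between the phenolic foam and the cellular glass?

Treat each layer as a resistance in series:
  R'_titanium = ln(0.0325/0.0288)/(2πk) = 0.1209/(2π·20.0) = 9.618×10^-4 m·K/W
  R'_phenolic foam = ln(0.0524/0.0325)/(2πk) = 0.4777/(2π·0.0230) = 3.305 m·K/W
  R'_cellular glass = ln(0.0684/0.0524)/(2πk) = 0.2665/(2π·0.0609) = 0.6964 m·K/W
  R'_conv,out = 1/(2πr h) = 1/(2π·0.0684·17.9) = 0.1300 m·K/W
ΣR = 9.618×10^-4 + 3.305 + 0.6964 + 0.1300 = 4.132 m·K/W
Q' = ΔT/ΣR = (-196 °C − 17.6 °C)/4.132 = -51.69 W/m
From the inner boundary to the phenolic foam/cellular glass interface, ΣR_partial = 3.306 m·K/W.
T_interface = T_in − Q'·ΣR_partial = -196 °C − (-51.69)(3.306) = -25.1 °C

T = -25.1 °C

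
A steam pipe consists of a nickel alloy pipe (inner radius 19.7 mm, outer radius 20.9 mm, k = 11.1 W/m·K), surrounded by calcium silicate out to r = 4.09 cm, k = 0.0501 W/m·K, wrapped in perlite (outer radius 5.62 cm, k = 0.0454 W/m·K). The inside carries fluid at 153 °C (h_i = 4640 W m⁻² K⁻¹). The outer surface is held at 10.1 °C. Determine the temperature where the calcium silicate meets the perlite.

T = 59.1 °C

Treat each layer as a resistance in series:
  R'_conv,in = 1/(2πr h) = 1/(2π·0.0197·4640) = 0.001741 m·K/W
  R'_nickel alloy = ln(0.0209/0.0197)/(2πk) = 0.05913/(2π·11.1) = 8.478×10^-4 m·K/W
  R'_calcium silicate = ln(0.0409/0.0209)/(2πk) = 0.6714/(2π·0.0501) = 2.133 m·K/W
  R'_perlite = ln(0.0562/0.0409)/(2πk) = 0.3178/(2π·0.0454) = 1.114 m·K/W
ΣR = 0.001741 + 8.478×10^-4 + 2.133 + 1.114 = 3.250 m·K/W
Q' = ΔT/ΣR = (153 °C − 10.1 °C)/3.250 = 43.97 W/m
From the inner boundary to the calcium silicate/perlite interface, ΣR_partial = 2.136 m·K/W.
T_interface = T_in − Q'·ΣR_partial = 153 °C − (43.97)(2.136) = 59.1 °C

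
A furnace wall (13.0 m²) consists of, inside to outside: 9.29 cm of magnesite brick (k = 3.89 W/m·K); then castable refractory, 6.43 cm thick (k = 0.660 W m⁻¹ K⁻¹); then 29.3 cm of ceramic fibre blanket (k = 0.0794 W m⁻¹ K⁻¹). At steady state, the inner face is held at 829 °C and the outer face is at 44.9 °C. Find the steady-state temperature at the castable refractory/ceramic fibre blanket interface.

Treat each layer as a resistance in series:
  R_magnesite brick = L/(kA) = 0.0929/(3.89·13.0) = 0.001837 K/W
  R_castable refractory = L/(kA) = 0.0643/(0.660·13.0) = 0.007494 K/W
  R_ceramic fibre blanket = L/(kA) = 0.293/(0.0794·13.0) = 0.2839 K/W
ΣR = 0.001837 + 0.007494 + 0.2839 = 0.2932 K/W
Q = ΔT/ΣR = (829 °C − 44.9 °C)/0.2932 = 2674 W
From the inner boundary to the castable refractory/ceramic fibre blanket interface, ΣR_partial = 0.009331 K/W.
T_interface = T_in − Q·ΣR_partial = 829 °C − (2674)(0.009331) = 804 °C

T = 804 °C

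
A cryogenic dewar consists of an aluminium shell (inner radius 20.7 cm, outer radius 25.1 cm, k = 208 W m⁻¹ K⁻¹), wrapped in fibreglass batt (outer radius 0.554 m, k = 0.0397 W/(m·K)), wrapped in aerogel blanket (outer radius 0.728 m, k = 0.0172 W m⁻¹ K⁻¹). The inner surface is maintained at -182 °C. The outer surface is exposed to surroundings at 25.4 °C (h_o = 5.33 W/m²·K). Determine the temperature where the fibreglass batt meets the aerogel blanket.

Series thermal resistances, inner to outer:
  R_aluminium = (1/0.207 − 1/0.251)/(4πk) = 0.8469/(4π·208) = 3.240×10^-4 K/W
  R_fibreglass batt = (1/0.251 − 1/0.554)/(4πk) = 2.179/(4π·0.0397) = 4.368 K/W
  R_aerogel blanket = (1/0.554 − 1/0.728)/(4πk) = 0.4314/(4π·0.0172) = 1.996 K/W
  R_conv,out = 1/(4πr²h) = 1/(4π·0.728²·5.33) = 0.02817 K/W
ΣR = 3.240×10^-4 + 4.368 + 1.996 + 0.02817 = 6.392 K/W
Q = ΔT/ΣR = (-182 °C − 25.4 °C)/6.392 = -32.45 W
From the inner boundary to the fibreglass batt/aerogel blanket interface, ΣR_partial = 4.368 K/W.
T_interface = T_in − Q·ΣR_partial = -182 °C − (-32.45)(4.368) = -40.3 °C

T = -40.3 °C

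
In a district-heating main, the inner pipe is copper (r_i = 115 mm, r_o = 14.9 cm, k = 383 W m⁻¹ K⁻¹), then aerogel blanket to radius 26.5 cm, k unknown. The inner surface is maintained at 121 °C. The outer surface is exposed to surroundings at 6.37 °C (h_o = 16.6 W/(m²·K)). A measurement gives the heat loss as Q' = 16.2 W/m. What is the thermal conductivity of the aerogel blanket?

k = 0.0130 W/m·K

ΣR = ΔT/Q' = |121 − 6.37|/16.2 = 7.076 m·K/W
Known resistances:
  R'_copper = ln(0.149/0.115)/(2πk) = 0.2590/(2π·383) = 1.076×10^-4 m·K/W
  R'_conv,out = 1/(2πr h) = 1/(2π·0.265·16.6) = 0.03618 m·K/W
R_aerogel blanket = ΣR − ΣR_known = 7.076 − 0.03629 = 7.040 m·K/W
ln(r₂/r₁)/(2πk) = 7.040 ⇒ k = 0.5758/(2π·7.040) = 0.0130 W/m·K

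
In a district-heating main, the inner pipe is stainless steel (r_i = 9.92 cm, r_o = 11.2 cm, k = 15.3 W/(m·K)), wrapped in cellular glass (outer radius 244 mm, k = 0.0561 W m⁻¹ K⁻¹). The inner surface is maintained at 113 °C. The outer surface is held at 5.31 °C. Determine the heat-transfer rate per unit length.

Q' = 48.7 W/m

Series thermal resistances, inner to outer:
  R'_stainless steel = ln(0.112/0.0992)/(2πk) = 0.1214/(2π·15.3) = 0.001262 m·K/W
  R'_cellular glass = ln(0.244/0.112)/(2πk) = 0.7787/(2π·0.0561) = 2.209 m·K/W
ΣR = 0.001262 + 2.209 = 2.210 m·K/W
Q' = ΔT/ΣR = (113 °C − 5.31 °C)/2.210 = 48.7 W/m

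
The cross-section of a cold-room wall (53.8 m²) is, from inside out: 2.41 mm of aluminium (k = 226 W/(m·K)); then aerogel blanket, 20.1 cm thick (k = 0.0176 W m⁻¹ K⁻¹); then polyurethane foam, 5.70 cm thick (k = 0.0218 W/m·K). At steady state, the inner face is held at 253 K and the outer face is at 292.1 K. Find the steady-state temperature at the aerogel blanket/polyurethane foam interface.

T = 284.8 K

Series thermal resistances, inner to outer:
  R_aluminium = L/(kA) = 0.00241/(226·53.8) = 1.982×10^-7 K/W
  R_aerogel blanket = L/(kA) = 0.201/(0.0176·53.8) = 0.2123 K/W
  R_polyurethane foam = L/(kA) = 0.0570/(0.0218·53.8) = 0.04860 K/W
ΣR = 1.982×10^-7 + 0.2123 + 0.04860 = 0.2609 K/W
Q = ΔT/ΣR = (253 K − 292.1 K)/0.2609 = -149.9 W
From the inner boundary to the aerogel blanket/polyurethane foam interface, ΣR_partial = 0.2123 K/W.
T_interface = T_in − Q·ΣR_partial = 253 K − (-149.9)(0.2123) = 284.8 K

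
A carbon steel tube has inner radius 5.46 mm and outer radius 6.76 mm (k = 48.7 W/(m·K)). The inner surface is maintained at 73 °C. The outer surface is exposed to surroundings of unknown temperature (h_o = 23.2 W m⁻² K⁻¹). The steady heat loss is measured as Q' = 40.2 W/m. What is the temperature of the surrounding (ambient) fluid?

Sum the resistances:
  R'_carbon steel = ln(0.00676/0.00546)/(2πk) = 0.2136/(2π·48.7) = 6.980×10^-4 m·K/W
  R'_conv,out = 1/(2πr h) = 1/(2π·0.00676·23.2) = 1.015 m·K/W
ΣR = 1.016 m·K/W
ΔT = Q'·ΣR = 40.2 × 1.016 = 40.84 K
Heat flows outward, so T_out = T_in − ΔT = 73 − 40.84 = 32.2 °C

T_out = 32.2 °C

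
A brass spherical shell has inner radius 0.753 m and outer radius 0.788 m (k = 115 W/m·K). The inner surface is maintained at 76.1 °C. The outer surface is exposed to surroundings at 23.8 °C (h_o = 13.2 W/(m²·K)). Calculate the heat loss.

Series thermal resistances, inner to outer:
  R_brass = (1/0.753 − 1/0.788)/(4πk) = 0.05899/(4π·115) = 4.082×10^-5 K/W
  R_conv,out = 1/(4πr²h) = 1/(4π·0.788²·13.2) = 0.009709 K/W
ΣR = 4.082×10^-5 + 0.009709 = 0.009750 K/W
Q = ΔT/ΣR = (76.1 °C − 23.8 °C)/0.009750 = 5360 W

Q = 5.36 kW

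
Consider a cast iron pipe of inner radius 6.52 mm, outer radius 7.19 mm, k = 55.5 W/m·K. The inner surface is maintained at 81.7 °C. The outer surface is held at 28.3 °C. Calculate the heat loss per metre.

Q' = 2πk·ΔT/ln(r₂/r₁) = 2π × 55.5 × 53.4 / ln(0.00719/0.00652) = 1.90×10^5 W/m

Q' = 1.90×10^5 W/m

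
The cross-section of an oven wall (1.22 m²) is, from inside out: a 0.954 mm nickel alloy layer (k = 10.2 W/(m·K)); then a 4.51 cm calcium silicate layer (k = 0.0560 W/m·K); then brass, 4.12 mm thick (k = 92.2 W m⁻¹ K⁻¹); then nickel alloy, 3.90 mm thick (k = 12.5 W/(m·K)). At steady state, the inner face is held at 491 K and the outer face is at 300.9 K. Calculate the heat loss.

Q = 288 W

Treat each layer as a resistance in series:
  R_nickel alloy = L/(kA) = 9.54×10^-4/(10.2·1.22) = 7.666×10^-5 K/W
  R_calcium silicate = L/(kA) = 0.0451/(0.0560·1.22) = 0.6601 K/W
  R_brass = L/(kA) = 0.00412/(92.2·1.22) = 3.663×10^-5 K/W
  R_nickel alloy = L/(kA) = 0.00390/(12.5·1.22) = 2.557×10^-4 K/W
ΣR = 7.666×10^-5 + 0.6601 + 3.663×10^-5 + 2.557×10^-4 = 0.6605 K/W
Q = ΔT/ΣR = (491 K − 300.9 K)/0.6605 = 288 W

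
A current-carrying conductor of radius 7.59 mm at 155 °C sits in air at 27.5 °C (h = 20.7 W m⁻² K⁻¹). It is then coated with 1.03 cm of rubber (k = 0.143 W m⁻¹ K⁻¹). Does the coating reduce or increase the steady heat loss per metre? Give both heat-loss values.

reduces: 126 → 92.1 W/m

Critical radius for a cylinder: r_cr = k/h = 0.00691 m = 0.691 cm.
Outer radius after coating: r₂ = 0.00759 + 0.0103 = 0.01789 m.
Since r₁ ≥ r_cr, any added insulation reduces the heat loss.
Bare: R = 1/(2πr₁h) = 1.013 m·K/W; Q = 127.5/1.013 = 126 W/m.
Coated: R = R_cond + R_conv = 1.384 m·K/W; Q = 127.5/1.384 = 92.1 W/m.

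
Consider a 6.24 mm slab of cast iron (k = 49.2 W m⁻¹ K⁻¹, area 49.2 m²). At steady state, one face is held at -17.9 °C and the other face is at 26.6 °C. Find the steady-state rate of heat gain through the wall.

Q = kA·ΔT/L = 49.2 × 49.2 × |-17.9 °C − 26.6 °C| / 0.00624 = 1.73×10^7 W

Q = 17300 kW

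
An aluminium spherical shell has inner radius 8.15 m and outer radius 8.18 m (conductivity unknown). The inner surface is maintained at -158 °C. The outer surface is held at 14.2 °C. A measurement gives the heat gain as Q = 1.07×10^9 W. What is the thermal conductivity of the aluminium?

k = 223 W/m·K

ΣR = ΔT/Q = |-158 − 14.2|/1.07×10^9 = 1.609×10^-7 K/W
(1/r₁−1/r₂)/(4πk) = 1.609×10^-7 ⇒ k = 4.500×10^-4/(4π·1.609×10^-7) = 223 W/m·K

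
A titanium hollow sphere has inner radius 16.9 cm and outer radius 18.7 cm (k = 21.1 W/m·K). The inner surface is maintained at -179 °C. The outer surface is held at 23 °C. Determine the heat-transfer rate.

Q = 4πk·ΔT/(1/r₁ − 1/r₂) = 4π × 21.1 × 202 / (1/0.169 − 1/0.187) = 94000 W

Q = 94.0 kW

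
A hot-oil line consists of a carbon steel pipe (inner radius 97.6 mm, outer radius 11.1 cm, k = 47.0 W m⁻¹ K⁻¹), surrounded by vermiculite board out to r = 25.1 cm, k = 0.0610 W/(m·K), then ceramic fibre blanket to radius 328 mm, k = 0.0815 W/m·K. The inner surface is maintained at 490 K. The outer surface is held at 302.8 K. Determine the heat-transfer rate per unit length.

Resistance network (inner→outer):
  R'_carbon steel = ln(0.111/0.0976)/(2πk) = 0.1287/(2π·47.0) = 4.357×10^-4 m·K/W
  R'_vermiculite board = ln(0.251/0.111)/(2πk) = 0.8159/(2π·0.0610) = 2.129 m·K/W
  R'_ceramic fibre blanket = ln(0.328/0.251)/(2πk) = 0.2676/(2π·0.0815) = 0.5225 m·K/W
ΣR = 4.357×10^-4 + 2.129 + 0.5225 = 2.652 m·K/W
Q' = ΔT/ΣR = (490 K − 302.8 K)/2.652 = 70.6 W/m

Q' = 70.6 W/m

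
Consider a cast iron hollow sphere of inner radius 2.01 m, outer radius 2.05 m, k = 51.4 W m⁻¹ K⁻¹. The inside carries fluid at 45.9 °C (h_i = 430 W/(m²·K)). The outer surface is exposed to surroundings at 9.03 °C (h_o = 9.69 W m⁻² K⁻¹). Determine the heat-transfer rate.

Q = 18.3 kW

Series thermal resistances, inner to outer:
  R_conv,in = 1/(4πr²h) = 1/(4π·2.01²·430) = 4.581×10^-5 K/W
  R_cast iron = (1/2.01 − 1/2.05)/(4πk) = 0.009708/(4π·51.4) = 1.503×10^-5 K/W
  R_conv,out = 1/(4πr²h) = 1/(4π·2.05²·9.69) = 0.001954 K/W
ΣR = 4.581×10^-5 + 1.503×10^-5 + 0.001954 = 0.002015 K/W
Q = ΔT/ΣR = (45.9 °C − 9.03 °C)/0.002015 = 18300 W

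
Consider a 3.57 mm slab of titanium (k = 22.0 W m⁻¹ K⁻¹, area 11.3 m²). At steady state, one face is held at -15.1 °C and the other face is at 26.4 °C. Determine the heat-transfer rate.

Q = kA·ΔT/L = 22.0 × 11.3 × |-15.1 °C − 26.4 °C| / 0.00357 = 2.89×10^6 W

Q = 2.89×10^6 W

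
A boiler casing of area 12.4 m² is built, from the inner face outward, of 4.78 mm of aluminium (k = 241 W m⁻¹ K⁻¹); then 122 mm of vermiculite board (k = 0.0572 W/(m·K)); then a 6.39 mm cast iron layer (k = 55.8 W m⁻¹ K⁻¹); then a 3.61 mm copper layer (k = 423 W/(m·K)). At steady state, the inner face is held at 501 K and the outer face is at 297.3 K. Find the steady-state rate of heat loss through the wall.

Series thermal resistances, inner to outer:
  R_aluminium = L/(kA) = 0.00478/(241·12.4) = 1.600×10^-6 K/W
  R_vermiculite board = L/(kA) = 0.122/(0.0572·12.4) = 0.1720 K/W
  R_cast iron = L/(kA) = 0.00639/(55.8·12.4) = 9.235×10^-6 K/W
  R_copper = L/(kA) = 0.00361/(423·12.4) = 6.882×10^-7 K/W
ΣR = 1.600×10^-6 + 0.1720 + 9.235×10^-6 + 6.882×10^-7 = 0.1720 K/W
Q = ΔT/ΣR = (501 K − 297.3 K)/0.1720 = 1180 W

Q = 1180 W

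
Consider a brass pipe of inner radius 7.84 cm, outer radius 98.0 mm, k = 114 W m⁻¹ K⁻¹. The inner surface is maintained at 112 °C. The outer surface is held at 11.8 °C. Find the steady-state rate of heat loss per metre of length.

Q' = 322 kW/m

Q' = 2πk·ΔT/ln(r₂/r₁) = 2π × 114 × 100.2 / ln(0.0980/0.0784) = 3.22×10^5 W/m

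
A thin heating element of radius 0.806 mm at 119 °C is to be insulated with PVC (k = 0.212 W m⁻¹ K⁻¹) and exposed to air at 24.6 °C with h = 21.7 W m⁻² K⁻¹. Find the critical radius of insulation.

For a cylinder, r_cr = k_ins/h = 0.212/21.7 = 0.00977 m = 0.977 cm

r_cr = 0.977 cm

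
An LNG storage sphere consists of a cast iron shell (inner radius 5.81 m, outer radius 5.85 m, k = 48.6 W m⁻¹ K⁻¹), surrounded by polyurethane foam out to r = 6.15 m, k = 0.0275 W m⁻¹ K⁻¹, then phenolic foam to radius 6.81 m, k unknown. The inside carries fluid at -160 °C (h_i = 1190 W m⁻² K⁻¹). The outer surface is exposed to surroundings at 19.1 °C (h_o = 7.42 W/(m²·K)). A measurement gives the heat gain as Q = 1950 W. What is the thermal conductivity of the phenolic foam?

ΣR = ΔT/Q = |-160 − 19.1|/1950 = 0.09185 K/W
Known resistances:
  R_conv,in = 1/(4πr²h) = 1/(4π·5.81²·1190) = 1.981×10^-6 K/W
  R_cast iron = (1/5.81 − 1/5.85)/(4πk) = 0.001177/(4π·48.6) = 1.927×10^-6 K/W
  R_polyurethane foam = (1/5.85 − 1/6.15)/(4πk) = 0.008339/(4π·0.0275) = 0.02413 K/W
  R_conv,out = 1/(4πr²h) = 1/(4π·6.81²·7.42) = 2.313×10^-4 K/W
R_phenolic foam = ΣR − ΣR_known = 0.09185 − 0.02437 = 0.06748 K/W
(1/r₁−1/r₂)/(4πk) = 0.06748 ⇒ k = 0.01576/(4π·0.06748) = 0.0186 W/m·K

k = 0.0186 W/m·K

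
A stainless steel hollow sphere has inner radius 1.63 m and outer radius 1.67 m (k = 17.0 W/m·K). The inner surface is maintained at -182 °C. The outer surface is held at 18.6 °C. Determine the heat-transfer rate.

Q = 4πk·ΔT/(1/r₁ − 1/r₂) = 4π × 17.0 × 200.6 / (1/1.63 − 1/1.67) = 2.92×10^6 W

Q = 2920 kW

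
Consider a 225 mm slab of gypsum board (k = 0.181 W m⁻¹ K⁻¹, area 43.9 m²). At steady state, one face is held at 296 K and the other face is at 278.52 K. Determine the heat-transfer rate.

Q = kA·ΔT/L = 0.181 × 43.9 × |296 K − 278.52 K| / 0.225 = 617 W

Q = 617 W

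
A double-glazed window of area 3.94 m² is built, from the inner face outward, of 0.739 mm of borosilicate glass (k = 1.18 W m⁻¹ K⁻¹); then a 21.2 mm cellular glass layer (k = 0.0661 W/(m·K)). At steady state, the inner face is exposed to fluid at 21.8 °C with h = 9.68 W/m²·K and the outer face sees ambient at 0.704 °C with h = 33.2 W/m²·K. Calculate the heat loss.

Series thermal resistances, inner to outer:
  R_conv,in = 1/(hA) = 1/(9.68·3.94) = 0.02622 K/W
  R_borosilicate glass = L/(kA) = 7.39×10^-4/(1.18·3.94) = 1.590×10^-4 K/W
  R_cellular glass = L/(kA) = 0.0212/(0.0661·3.94) = 0.08140 K/W
  R_conv,out = 1/(hA) = 1/(33.2·3.94) = 0.007645 K/W
ΣR = 0.02622 + 1.590×10^-4 + 0.08140 + 0.007645 = 0.1154 K/W
Q = ΔT/ΣR = (21.8 °C − 0.704 °C)/0.1154 = 183 W

Q = 183 W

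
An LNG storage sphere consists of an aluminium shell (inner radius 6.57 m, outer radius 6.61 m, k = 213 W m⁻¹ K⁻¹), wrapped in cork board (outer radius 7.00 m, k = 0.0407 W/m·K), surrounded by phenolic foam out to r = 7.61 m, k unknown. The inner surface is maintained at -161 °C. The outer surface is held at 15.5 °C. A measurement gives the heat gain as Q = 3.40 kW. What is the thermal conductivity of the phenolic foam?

ΣR = ΔT/Q = |-161 − 15.5|/3400 = 0.05191 K/W
Known resistances:
  R_aluminium = (1/6.57 − 1/6.61)/(4πk) = 9.211×10^-4/(4π·213) = 3.441×10^-7 K/W
  R_cork board = (1/6.61 − 1/7.00)/(4πk) = 0.008429/(4π·0.0407) = 0.01648 K/W
R_phenolic foam = ΣR − ΣR_known = 0.05191 − 0.01648 = 0.03543 K/W
(1/r₁−1/r₂)/(4πk) = 0.03543 ⇒ k = 0.01145/(4π·0.03543) = 0.0257 W/m·K

k = 0.0257 W/m·K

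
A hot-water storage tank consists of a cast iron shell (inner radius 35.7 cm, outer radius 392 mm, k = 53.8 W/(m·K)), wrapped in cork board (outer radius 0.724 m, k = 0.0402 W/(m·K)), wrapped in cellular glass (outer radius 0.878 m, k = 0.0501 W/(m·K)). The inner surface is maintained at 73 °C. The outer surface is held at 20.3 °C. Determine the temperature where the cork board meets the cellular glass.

T = 27.8 °C

Resistance network (inner→outer):
  R_cast iron = (1/0.357 − 1/0.392)/(4πk) = 0.2501/(4π·53.8) = 3.699×10^-4 K/W
  R_cork board = (1/0.392 − 1/0.724)/(4πk) = 1.170/(4π·0.0402) = 2.316 K/W
  R_cellular glass = (1/0.724 − 1/0.878)/(4πk) = 0.2423/(4π·0.0501) = 0.3848 K/W
ΣR = 3.699×10^-4 + 2.316 + 0.3848 = 2.701 K/W
Q = ΔT/ΣR = (73 °C − 20.3 °C)/2.701 = 19.51 W
From the inner boundary to the cork board/cellular glass interface, ΣR_partial = 2.316 K/W.
T_interface = T_in − Q·ΣR_partial = 73 °C − (19.51)(2.316) = 27.8 °C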